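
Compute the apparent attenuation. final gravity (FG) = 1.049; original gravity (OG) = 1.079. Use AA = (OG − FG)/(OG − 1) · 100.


AA = (1.079 − 1.049)/(1.079 − 1) · 100

37.9747 %


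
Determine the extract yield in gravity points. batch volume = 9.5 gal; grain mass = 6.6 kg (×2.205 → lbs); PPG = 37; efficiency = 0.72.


points = lbs × PPG × eff / vol
lbs = 6.6 × 2.205 = 14.5530
points = 14.5530 × 37 × 0.72 / 9.5

40.8097 points


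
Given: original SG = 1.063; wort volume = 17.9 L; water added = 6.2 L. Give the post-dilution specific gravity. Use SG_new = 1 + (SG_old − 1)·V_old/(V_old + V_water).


pts = (1.063 − 1)·1000·17.9/(17.9 + 6.2) = 46.7925
SG_new = 1 + 46.7925/1000

1.0468


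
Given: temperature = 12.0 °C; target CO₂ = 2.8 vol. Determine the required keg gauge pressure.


psi = vols/(0.01821 + 0.09011·e^(−0.04·T)) − 14.695
psi = 2.8/(0.01821 + 0.09011·e^(−0.04·12.0)) − 14.695

23.1589 psi


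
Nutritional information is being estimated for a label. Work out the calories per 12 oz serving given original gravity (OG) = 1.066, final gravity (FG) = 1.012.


ABW = (OG−FG)·131.25·0.79/FG;  °P = 259 − 259/SG (for OG→OE and FG→AE);  RE = 0.1808·OE + 0.8192·AE;  Cal = (6.9·ABW + 4·(RE−0.1))·FG·3.55
ABW = (1.066 − 1.012)·131.25·0.79/1.012 = 5.5327
OE = 259 − 259/1.066 = 16.0356 °P
AE = 259 − 259/1.012 = 3.0711 °P
RE = 0.1808·16.0356 + 0.8192·3.0711 = 5.4151 °P
Cal = (6.9·5.5327 + 4·(5.4151−0.1))·1.012·3.55

213.5311 kcal


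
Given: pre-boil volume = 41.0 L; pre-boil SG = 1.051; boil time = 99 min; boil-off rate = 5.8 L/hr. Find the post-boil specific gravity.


V_post = V_pre − rate·(t/60);  SG_post = 1 + (SG_pre−1)·V_pre/V_post
V_post = 41.0 − 5.8·(99/60) = 31.4300
SG_post = 1 + (1.051 − 1)·41.0/31.4300

1.0665


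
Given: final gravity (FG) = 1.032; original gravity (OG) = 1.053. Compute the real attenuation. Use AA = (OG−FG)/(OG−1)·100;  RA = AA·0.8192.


AA = (1.053 − 1.032)/(1.053 − 1)·100 = 39.6226
RA = 39.6226·0.8192

32.4589 %


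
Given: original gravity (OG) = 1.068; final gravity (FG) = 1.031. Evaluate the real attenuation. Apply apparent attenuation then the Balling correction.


AA = (OG−FG)/(OG−1)·100;  RA = AA·0.8192
AA = (1.068 − 1.031)/(1.068 − 1)·100 = 54.4118
RA = 54.4118·0.8192

44.5741 %


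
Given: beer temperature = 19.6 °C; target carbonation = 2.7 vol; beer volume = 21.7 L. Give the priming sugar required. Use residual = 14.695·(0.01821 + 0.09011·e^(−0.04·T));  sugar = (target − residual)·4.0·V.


residual = 14.695·(0.01821 + 0.09011·e^(−0.04·19.6)) = 0.8722
sugar = (2.7 − 0.8722)·4.0·21.7

158.6549 g


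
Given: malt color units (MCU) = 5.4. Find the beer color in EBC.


SRM = 1.4922·MCU^0.6859;  EBC = SRM·1.97
SRM = 1.4922·5.4^0.6859 = 4.7443
EBC = 4.7443·1.97

9.3464 EBC


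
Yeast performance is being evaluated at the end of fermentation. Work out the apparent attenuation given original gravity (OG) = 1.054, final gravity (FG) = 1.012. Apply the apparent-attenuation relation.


AA = (OG − FG)/(OG − 1) · 100
AA = (1.054 − 1.012)/(1.054 − 1) · 100

77.7778 %


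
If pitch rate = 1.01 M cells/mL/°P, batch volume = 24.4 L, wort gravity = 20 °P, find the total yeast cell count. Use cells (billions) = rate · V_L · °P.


cells = 1.01 · 24.4 · 20

492.8800 billion cells


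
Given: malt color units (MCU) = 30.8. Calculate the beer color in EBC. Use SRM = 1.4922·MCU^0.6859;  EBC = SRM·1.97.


SRM = 1.4922·30.8^0.6859 = 15.6612
EBC = 15.6612·1.97

30.8525 EBC


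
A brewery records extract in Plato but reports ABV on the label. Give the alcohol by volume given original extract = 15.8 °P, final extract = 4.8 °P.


SG = 259/(259 − P);  ABV = (OG − FG)·131.25
OG = 259/(259 − 15.8) = 1.0650
FG = 259/(259 − 4.8) = 1.0189
ABV = (1.0650 − 1.0189)·131.25

6.0486 % ABV


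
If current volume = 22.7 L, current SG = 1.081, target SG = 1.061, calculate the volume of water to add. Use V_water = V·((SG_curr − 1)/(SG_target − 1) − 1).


V_water = 22.7·((1.081 − 1)/(1.061 − 1) − 1)

7.4426 L


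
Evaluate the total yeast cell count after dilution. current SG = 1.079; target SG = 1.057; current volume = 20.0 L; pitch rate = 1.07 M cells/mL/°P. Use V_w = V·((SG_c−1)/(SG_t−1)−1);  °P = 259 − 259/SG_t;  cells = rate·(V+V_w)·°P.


V_w = 20.0·((1.079−1)/(1.057−1)−1) = 7.7193
V_final = 20.0 + 7.7193 = 27.7193
°P = 259 − 259/1.057 = 13.9669
cells = 1.07·27.7193·13.9669

414.2530 billion cells


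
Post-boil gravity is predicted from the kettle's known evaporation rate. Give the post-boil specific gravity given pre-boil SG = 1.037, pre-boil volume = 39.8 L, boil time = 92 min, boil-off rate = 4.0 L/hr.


V_post = V_pre − rate·(t/60);  SG_post = 1 + (SG_pre−1)·V_pre/V_post
V_post = 39.8 − 4.0·(92/60) = 33.6667
SG_post = 1 + (1.037 − 1)·39.8/33.6667

1.0437


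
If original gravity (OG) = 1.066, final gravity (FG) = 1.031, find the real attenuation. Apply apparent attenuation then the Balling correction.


AA = (OG−FG)/(OG−1)·100;  RA = AA·0.8192
AA = (1.066 − 1.031)/(1.066 − 1)·100 = 53.0303
RA = 53.0303·0.8192

43.4424 %


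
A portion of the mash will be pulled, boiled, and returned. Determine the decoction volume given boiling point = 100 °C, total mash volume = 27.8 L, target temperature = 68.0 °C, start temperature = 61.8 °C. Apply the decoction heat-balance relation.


V_dec = V_total·(T_target − T_start)/(T_boil − T_start)
V_dec = 27.8·(68.0 − 61.8)/(100 − 61.8)

4.5120 L


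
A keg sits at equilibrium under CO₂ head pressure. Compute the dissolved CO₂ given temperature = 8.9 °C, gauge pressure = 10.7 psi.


vols = (P + 14.695)·(0.01821 + 0.09011·e^(−0.04·T))
vols = (10.7 + 14.695)·(0.01821 + 0.09011·e^(−0.04·8.9))

2.0654 volumes


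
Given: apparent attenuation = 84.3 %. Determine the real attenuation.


RA = AA · 0.8192
RA = 84.3 · 0.8192

69.0586 %


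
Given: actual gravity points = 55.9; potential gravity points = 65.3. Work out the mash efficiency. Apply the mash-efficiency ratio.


efficiency = actual / potential × 100
efficiency = 55.9 / 65.3 × 100

85.6049 %


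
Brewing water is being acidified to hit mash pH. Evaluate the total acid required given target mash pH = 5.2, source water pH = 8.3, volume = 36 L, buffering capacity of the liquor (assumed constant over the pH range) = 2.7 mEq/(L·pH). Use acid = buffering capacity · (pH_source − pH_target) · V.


acid = 2.7 · (8.3 − 5.2) · 36

301.3200 mEq


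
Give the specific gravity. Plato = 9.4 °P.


SG = 259/(259 − P)
SG = 259/(259 − 9.4)

1.0377


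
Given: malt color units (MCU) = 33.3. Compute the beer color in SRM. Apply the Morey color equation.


SRM = 1.4922 · MCU^0.6859
SRM = 1.4922 · 33.3^0.6859

16.5223 SRM


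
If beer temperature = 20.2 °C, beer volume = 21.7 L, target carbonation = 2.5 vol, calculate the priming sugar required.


residual = 14.695·(0.01821 + 0.09011·e^(−0.04·T));  sugar = (target − residual)·4.0·V
residual = 14.695·(0.01821 + 0.09011·e^(−0.04·20.2)) = 0.8578
sugar = (2.5 − 0.8578)·4.0·21.7

142.5394 g


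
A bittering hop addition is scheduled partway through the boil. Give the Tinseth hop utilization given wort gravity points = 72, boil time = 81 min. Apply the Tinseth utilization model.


U = 1.65·0.000125^(GP/1000) · (1 − e^(−0.04·t))/4.15
bigness = 1.65·0.000125^(72/1000) = 0.8639
boil_factor = (1 − e^(−0.04·81))/4.15 = 0.2315
U = 0.8639 · 0.2315

0.2000


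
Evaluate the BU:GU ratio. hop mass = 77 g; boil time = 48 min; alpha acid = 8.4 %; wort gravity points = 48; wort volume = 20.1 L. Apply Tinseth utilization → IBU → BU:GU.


U = 1.65·0.000125^(GP/1000)·(1−e^(−0.04t))/4.15;  IBU = (α/100)·m·U·1000/V;  BU:GU = IBU/GP
U = 1.65·0.000125^(48/1000)·(1−e^(−0.04·48))/4.15 = 0.2204
IBU = (8.4/100)·77·0.2204·1000/20.1 = 70.9268
BU:GU = 70.9268/48

1.4776


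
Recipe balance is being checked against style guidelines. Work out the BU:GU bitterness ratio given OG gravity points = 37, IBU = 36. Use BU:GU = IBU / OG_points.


BU:GU = 36 / 37

0.9730


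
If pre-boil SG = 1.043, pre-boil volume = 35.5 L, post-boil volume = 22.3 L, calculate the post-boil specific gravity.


SG_post = 1 + (SG_pre − 1)·V_pre/V_post
pts_pre = (1.043 − 1)·1000 = 43.0000
pts_post = 43.0000·35.5/22.3 = 68.4529
SG_post = 1 + 68.4529/1000

1.0685


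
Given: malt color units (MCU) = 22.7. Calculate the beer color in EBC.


SRM = 1.4922·MCU^0.6859;  EBC = SRM·1.97
SRM = 1.4922·22.7^0.6859 = 12.7036
EBC = 12.7036·1.97

25.0260 EBC


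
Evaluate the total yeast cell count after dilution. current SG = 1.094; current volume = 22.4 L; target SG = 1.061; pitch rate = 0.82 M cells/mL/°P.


V_w = V·((SG_c−1)/(SG_t−1)−1);  °P = 259 − 259/SG_t;  cells = rate·(V+V_w)·°P
V_w = 22.4·((1.094−1)/(1.061−1)−1) = 12.1180
V_final = 22.4 + 12.1180 = 34.5180
°P = 259 − 259/1.061 = 14.8907
cells = 0.82·34.5180·14.8907

421.4772 billion cells


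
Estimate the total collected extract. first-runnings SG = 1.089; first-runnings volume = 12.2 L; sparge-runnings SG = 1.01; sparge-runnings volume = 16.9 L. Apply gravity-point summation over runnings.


total = Σ (SG_i − 1)·1000·V_i
first = (1.089 − 1)·1000·12.2 = 1085.8000
sparge = (1.01 − 1)·1000·16.9 = 169.0000
total = 1085.8000 + 169.0000

1254.8000 gravity·L


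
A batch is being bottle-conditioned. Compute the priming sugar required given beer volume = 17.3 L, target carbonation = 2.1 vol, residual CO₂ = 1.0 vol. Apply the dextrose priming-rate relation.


sugar = (target − residual)·4.0·V
sugar = (2.1 − 1.0)·4.0·17.3

76.1200 g


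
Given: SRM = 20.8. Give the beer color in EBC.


EBC = SRM · 1.97
EBC = 20.8 · 1.97

40.9760 EBC


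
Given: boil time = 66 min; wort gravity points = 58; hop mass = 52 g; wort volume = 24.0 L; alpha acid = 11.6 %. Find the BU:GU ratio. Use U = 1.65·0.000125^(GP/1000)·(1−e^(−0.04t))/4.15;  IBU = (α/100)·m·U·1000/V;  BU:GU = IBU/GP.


U = 1.65·0.000125^(58/1000)·(1−e^(−0.04·66))/4.15 = 0.2192
IBU = (11.6/100)·52·0.2192·1000/24.0 = 55.1002
BU:GU = 55.1002/58

0.9500


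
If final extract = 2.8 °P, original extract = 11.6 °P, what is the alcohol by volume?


SG = 259/(259 − P);  ABV = (OG − FG)·131.25
OG = 259/(259 − 11.6) = 1.0469
FG = 259/(259 − 2.8) = 1.0109
ABV = (1.0469 − 1.0109)·131.25

4.7196 % ABV


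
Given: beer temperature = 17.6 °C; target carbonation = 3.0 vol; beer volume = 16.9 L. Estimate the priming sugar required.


residual = 14.695·(0.01821 + 0.09011·e^(−0.04·T));  sugar = (target − residual)·4.0·V
residual = 14.695·(0.01821 + 0.09011·e^(−0.04·17.6)) = 0.9225
sugar = (3.0 − 0.9225)·4.0·16.9

140.4368 g


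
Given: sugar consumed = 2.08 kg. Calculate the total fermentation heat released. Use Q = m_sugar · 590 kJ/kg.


Q = 2.08 · 590

1227.2000 kJ


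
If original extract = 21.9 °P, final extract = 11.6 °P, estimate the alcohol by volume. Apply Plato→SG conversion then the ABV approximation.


SG = 259/(259 − P);  ABV = (OG − FG)·131.25
OG = 259/(259 − 21.9) = 1.0924
FG = 259/(259 − 11.6) = 1.0469
ABV = (1.0924 − 1.0469)·131.25

5.9690 % ABV


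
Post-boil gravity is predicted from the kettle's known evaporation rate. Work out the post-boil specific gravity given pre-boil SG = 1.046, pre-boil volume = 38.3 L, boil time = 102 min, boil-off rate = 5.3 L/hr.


V_post = V_pre − rate·(t/60);  SG_post = 1 + (SG_pre−1)·V_pre/V_post
V_post = 38.3 − 5.3·(102/60) = 29.2900
SG_post = 1 + (1.046 − 1)·38.3/29.2900

1.0602


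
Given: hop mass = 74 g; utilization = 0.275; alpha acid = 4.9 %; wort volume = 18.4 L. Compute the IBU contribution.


IBU = (α/100)·mass·U·1000 / V
IBU = (4.9/100)·74·0.275·1000 / 18.4

54.1929 IBU


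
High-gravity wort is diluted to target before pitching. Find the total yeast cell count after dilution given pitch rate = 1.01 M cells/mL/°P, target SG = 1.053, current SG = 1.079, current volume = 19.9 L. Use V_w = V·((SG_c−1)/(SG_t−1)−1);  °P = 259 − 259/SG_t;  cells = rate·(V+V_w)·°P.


V_w = 19.9·((1.079−1)/(1.053−1)−1) = 9.7623
V_final = 19.9 + 9.7623 = 29.6623
°P = 259 − 259/1.053 = 13.0361
cells = 1.01·29.6623·13.0361

390.5467 billion cells


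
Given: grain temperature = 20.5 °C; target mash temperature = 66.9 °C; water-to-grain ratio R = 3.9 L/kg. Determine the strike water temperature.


T_strike = (0.41/R)·(T_mash − T_grain) + T_mash
T_strike = (0.41/3.9)·(66.9 − 20.5) + 66.9

71.7779 °C


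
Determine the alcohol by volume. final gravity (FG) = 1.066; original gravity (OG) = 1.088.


ABV = (OG − FG) · 131.25
ABV = (1.088 − 1.066) · 131.25

2.8875 % ABV


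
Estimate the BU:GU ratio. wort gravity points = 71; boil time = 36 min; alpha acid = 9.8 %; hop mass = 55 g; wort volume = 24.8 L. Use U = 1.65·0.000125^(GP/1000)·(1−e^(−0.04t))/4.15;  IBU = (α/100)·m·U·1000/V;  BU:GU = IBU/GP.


U = 1.65·0.000125^(71/1000)·(1−e^(−0.04·36))/4.15 = 0.1603
IBU = (9.8/100)·55·0.1603·1000/24.8 = 34.8353
BU:GU = 34.8353/71

0.4906


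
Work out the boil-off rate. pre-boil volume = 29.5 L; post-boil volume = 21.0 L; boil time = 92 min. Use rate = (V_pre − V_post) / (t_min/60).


rate = (29.5 − 21.0) / (92/60)

5.5435 L/hr


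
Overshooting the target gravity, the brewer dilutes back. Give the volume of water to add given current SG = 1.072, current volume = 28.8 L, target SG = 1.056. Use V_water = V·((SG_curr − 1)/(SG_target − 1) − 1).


V_water = 28.8·((1.072 − 1)/(1.056 − 1) − 1)

8.2286 L


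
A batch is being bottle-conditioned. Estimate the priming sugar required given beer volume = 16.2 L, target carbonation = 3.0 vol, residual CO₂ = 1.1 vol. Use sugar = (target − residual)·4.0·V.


sugar = (3.0 − 1.1)·4.0·16.2

123.1200 g


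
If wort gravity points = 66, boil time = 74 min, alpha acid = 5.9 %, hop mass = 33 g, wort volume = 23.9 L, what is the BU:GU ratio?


U = 1.65·0.000125^(GP/1000)·(1−e^(−0.04t))/4.15;  IBU = (α/100)·m·U·1000/V;  BU:GU = IBU/GP
U = 1.65·0.000125^(66/1000)·(1−e^(−0.04·74))/4.15 = 0.2083
IBU = (5.9/100)·33·0.2083·1000/23.9 = 16.9704
BU:GU = 16.9704/66

0.2571


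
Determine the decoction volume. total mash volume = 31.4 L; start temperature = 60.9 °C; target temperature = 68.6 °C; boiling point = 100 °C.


V_dec = V_total·(T_target − T_start)/(T_boil − T_start)
V_dec = 31.4·(68.6 − 60.9)/(100 − 60.9)

6.1836 L


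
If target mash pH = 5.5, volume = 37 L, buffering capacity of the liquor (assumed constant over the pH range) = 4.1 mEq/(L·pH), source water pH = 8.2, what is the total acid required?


acid = buffering capacity · (pH_source − pH_target) · V
acid = 4.1 · (8.2 − 5.5) · 37

409.5900 mEq


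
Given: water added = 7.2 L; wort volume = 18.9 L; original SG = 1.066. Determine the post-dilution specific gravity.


SG_new = 1 + (SG_old − 1)·V_old/(V_old + V_water)
pts = (1.066 − 1)·1000·18.9/(18.9 + 7.2) = 47.7931
SG_new = 1 + 47.7931/1000

1.0478


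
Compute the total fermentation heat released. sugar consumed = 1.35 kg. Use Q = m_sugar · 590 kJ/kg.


Q = 1.35 · 590

796.5000 kJ


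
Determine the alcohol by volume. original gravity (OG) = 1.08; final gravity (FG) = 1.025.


ABV = (OG − FG) · 131.25
ABV = (1.08 − 1.025) · 131.25

7.2188 % ABV


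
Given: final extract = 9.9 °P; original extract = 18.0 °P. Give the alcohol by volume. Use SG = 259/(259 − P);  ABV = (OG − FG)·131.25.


OG = 259/(259 − 18.0) = 1.0747
FG = 259/(259 − 9.9) = 1.0397
ABV = (1.0747 − 1.0397)·131.25

4.5866 % ABV


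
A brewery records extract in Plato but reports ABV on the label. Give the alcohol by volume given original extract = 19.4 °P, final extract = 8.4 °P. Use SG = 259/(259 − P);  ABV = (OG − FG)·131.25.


OG = 259/(259 − 19.4) = 1.0810
FG = 259/(259 − 8.4) = 1.0335
ABV = (1.0810 − 1.0335)·131.25

6.2276 % ABV


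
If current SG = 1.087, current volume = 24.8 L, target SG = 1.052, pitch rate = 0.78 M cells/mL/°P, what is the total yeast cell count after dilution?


V_w = V·((SG_c−1)/(SG_t−1)−1);  °P = 259 − 259/SG_t;  cells = rate·(V+V_w)·°P
V_w = 24.8·((1.087−1)/(1.052−1)−1) = 16.6923
V_final = 24.8 + 16.6923 = 41.4923
°P = 259 − 259/1.052 = 12.8023
cells = 0.78·41.4923·12.8023

414.3330 billion cells


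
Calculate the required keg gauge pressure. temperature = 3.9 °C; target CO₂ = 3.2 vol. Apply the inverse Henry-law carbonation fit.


psi = vols/(0.01821 + 0.09011·e^(−0.04·T)) − 14.695
psi = 3.2/(0.01821 + 0.09011·e^(−0.04·3.9)) − 14.695

18.8816 psi


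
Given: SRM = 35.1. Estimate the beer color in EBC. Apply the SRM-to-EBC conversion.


EBC = SRM · 1.97
EBC = 35.1 · 1.97

69.1470 EBC


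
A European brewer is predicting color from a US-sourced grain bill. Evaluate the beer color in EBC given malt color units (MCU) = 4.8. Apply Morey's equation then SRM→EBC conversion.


SRM = 1.4922·MCU^0.6859;  EBC = SRM·1.97
SRM = 1.4922·4.8^0.6859 = 4.3761
EBC = 4.3761·1.97

8.6210 EBC


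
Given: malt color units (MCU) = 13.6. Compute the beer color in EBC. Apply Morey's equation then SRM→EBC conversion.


SRM = 1.4922·MCU^0.6859;  EBC = SRM·1.97
SRM = 1.4922·13.6^0.6859 = 8.9397
EBC = 8.9397·1.97

17.6111 EBC


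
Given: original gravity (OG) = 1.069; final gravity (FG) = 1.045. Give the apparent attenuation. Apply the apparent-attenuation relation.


AA = (OG − FG)/(OG − 1) · 100
AA = (1.069 − 1.045)/(1.069 − 1) · 100

34.7826 %


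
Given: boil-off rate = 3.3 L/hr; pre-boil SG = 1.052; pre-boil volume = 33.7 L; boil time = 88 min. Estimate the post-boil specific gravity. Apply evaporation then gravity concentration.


V_post = V_pre − rate·(t/60);  SG_post = 1 + (SG_pre−1)·V_pre/V_post
V_post = 33.7 − 3.3·(88/60) = 28.8600
SG_post = 1 + (1.052 − 1)·33.7/28.8600

1.0607


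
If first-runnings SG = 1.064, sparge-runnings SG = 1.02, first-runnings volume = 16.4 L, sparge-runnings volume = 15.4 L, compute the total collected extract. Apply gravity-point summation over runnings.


total = Σ (SG_i − 1)·1000·V_i
first = (1.064 − 1)·1000·16.4 = 1049.6000
sparge = (1.02 − 1)·1000·15.4 = 308.0000
total = 1049.6000 + 308.0000

1357.6000 gravity·L


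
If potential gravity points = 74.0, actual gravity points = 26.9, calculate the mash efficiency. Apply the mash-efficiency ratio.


efficiency = actual / potential × 100
efficiency = 26.9 / 74.0 × 100

36.3514 %


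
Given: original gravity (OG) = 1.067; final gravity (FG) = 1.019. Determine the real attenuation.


AA = (OG−FG)/(OG−1)·100;  RA = AA·0.8192
AA = (1.067 − 1.019)/(1.067 − 1)·100 = 71.6418
RA = 71.6418·0.8192

58.6890 %


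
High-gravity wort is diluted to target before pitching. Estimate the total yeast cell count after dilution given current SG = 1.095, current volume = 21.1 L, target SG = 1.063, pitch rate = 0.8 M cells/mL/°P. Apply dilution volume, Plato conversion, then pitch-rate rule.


V_w = V·((SG_c−1)/(SG_t−1)−1);  °P = 259 − 259/SG_t;  cells = rate·(V+V_w)·°P
V_w = 21.1·((1.095−1)/(1.063−1)−1) = 10.7175
V_final = 21.1 + 10.7175 = 31.8175
°P = 259 − 259/1.063 = 15.3500
cells = 0.8·31.8175·15.3500

390.7172 billion cells


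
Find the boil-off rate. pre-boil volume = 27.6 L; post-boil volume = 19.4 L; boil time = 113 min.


rate = (V_pre − V_post) / (t_min/60)
rate = (27.6 − 19.4) / (113/60)

4.3540 L/hr


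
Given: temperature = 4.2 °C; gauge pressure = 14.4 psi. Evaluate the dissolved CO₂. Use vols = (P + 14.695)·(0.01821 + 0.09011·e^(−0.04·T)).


vols = (14.4 + 14.695)·(0.01821 + 0.09011·e^(−0.04·4.2))

2.7461 volumes


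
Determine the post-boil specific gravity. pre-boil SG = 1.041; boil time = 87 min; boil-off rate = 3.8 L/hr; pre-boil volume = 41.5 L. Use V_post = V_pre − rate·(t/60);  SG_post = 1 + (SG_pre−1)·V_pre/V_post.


V_post = 41.5 − 3.8·(87/60) = 35.9900
SG_post = 1 + (1.041 − 1)·41.5/35.9900

1.0473


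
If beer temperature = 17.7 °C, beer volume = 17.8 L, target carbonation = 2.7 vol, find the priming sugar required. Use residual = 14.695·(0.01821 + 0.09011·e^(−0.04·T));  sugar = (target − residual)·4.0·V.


residual = 14.695·(0.01821 + 0.09011·e^(−0.04·17.7)) = 0.9199
sugar = (2.7 − 0.9199)·4.0·17.8

126.7418 g


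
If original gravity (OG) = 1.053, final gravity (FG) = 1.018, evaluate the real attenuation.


AA = (OG−FG)/(OG−1)·100;  RA = AA·0.8192
AA = (1.053 − 1.018)/(1.053 − 1)·100 = 66.0377
RA = 66.0377·0.8192

54.0981 %


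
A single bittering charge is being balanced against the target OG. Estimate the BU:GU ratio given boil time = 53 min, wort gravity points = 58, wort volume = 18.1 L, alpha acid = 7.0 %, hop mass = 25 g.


U = 1.65·0.000125^(GP/1000)·(1−e^(−0.04t))/4.15;  IBU = (α/100)·m·U·1000/V;  BU:GU = IBU/GP
U = 1.65·0.000125^(58/1000)·(1−e^(−0.04·53))/4.15 = 0.2077
IBU = (7.0/100)·25·0.2077·1000/18.1 = 20.0855
BU:GU = 20.0855/58

0.3463


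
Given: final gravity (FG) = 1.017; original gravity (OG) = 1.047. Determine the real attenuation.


AA = (OG−FG)/(OG−1)·100;  RA = AA·0.8192
AA = (1.047 − 1.017)/(1.047 − 1)·100 = 63.8298
RA = 63.8298·0.8192

52.2894 %


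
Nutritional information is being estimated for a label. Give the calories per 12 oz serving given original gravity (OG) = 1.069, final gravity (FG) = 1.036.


ABW = (OG−FG)·131.25·0.79/FG;  °P = 259 − 259/SG (for OG→OE and FG→AE);  RE = 0.1808·OE + 0.8192·AE;  Cal = (6.9·ABW + 4·(RE−0.1))·FG·3.55
ABW = (1.069 − 1.036)·131.25·0.79/1.036 = 3.3028
OE = 259 − 259/1.069 = 16.7175 °P
AE = 259 − 259/1.036 = 9.0000 °P
RE = 0.1808·16.7175 + 0.8192·9.0000 = 10.3953 °P
Cal = (6.9·3.3028 + 4·(10.3953−0.1))·1.036·3.55

235.2708 kcal


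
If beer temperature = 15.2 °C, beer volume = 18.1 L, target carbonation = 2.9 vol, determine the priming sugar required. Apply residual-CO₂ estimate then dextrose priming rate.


residual = 14.695·(0.01821 + 0.09011·e^(−0.04·T));  sugar = (target − residual)·4.0·V
residual = 14.695·(0.01821 + 0.09011·e^(−0.04·15.2)) = 0.9885
sugar = (2.9 − 0.9885)·4.0·18.1

138.3909 g


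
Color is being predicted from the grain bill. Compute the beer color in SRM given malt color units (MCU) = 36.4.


SRM = 1.4922 · MCU^0.6859
SRM = 1.4922 · 36.4^0.6859

17.5625 SRM


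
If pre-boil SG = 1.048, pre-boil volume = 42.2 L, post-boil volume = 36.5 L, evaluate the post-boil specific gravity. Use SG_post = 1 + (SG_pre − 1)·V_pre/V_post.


pts_pre = (1.048 − 1)·1000 = 48.0000
pts_post = 48.0000·42.2/36.5 = 55.4959
SG_post = 1 + 55.4959/1000

1.0555


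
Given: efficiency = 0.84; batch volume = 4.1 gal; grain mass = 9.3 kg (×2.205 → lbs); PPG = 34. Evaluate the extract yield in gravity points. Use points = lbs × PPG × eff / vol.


lbs = 9.3 × 2.205 = 20.5065
points = 20.5065 × 34 × 0.84 / 4.1

142.8453 points


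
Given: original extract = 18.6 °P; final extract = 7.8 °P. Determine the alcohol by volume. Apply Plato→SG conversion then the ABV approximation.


SG = 259/(259 − P);  ABV = (OG − FG)·131.25
OG = 259/(259 − 18.6) = 1.0774
FG = 259/(259 − 7.8) = 1.0311
ABV = (1.0774 − 1.0311)·131.25

6.0795 % ABV


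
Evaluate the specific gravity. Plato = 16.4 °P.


SG = 259/(259 − P)
SG = 259/(259 − 16.4)

1.0676


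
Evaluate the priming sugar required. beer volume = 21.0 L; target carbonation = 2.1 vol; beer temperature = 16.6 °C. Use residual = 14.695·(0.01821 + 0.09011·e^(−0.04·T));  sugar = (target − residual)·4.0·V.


residual = 14.695·(0.01821 + 0.09011·e^(−0.04·16.6)) = 0.9493
sugar = (2.1 − 0.9493)·4.0·21.0

96.6621 g


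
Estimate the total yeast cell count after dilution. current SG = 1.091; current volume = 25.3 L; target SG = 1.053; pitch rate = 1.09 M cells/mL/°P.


V_w = V·((SG_c−1)/(SG_t−1)−1);  °P = 259 − 259/SG_t;  cells = rate·(V+V_w)·°P
V_w = 25.3·((1.091−1)/(1.053−1)−1) = 18.1396
V_final = 25.3 + 18.1396 = 43.4396
°P = 259 − 259/1.053 = 13.0361
cells = 1.09·43.4396·13.0361

617.2482 billion cells


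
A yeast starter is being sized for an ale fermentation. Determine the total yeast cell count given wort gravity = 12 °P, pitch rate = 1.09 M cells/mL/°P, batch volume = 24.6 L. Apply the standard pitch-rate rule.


cells (billions) = rate · V_L · °P
cells = 1.09 · 24.6 · 12

321.7680 billion cells


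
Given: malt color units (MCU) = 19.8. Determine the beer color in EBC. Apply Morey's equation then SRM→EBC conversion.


SRM = 1.4922·MCU^0.6859;  EBC = SRM·1.97
SRM = 1.4922·19.8^0.6859 = 11.5667
EBC = 11.5667·1.97

22.7864 EBC


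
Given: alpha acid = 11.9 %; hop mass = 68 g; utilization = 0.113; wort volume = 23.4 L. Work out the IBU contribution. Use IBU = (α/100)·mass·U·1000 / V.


IBU = (11.9/100)·68·0.113·1000 / 23.4

39.0768 IBU


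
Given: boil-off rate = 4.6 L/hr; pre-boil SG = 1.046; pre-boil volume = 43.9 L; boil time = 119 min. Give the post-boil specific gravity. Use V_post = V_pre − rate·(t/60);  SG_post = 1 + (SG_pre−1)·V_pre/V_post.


V_post = 43.9 − 4.6·(119/60) = 34.7767
SG_post = 1 + (1.046 − 1)·43.9/34.7767

1.0581


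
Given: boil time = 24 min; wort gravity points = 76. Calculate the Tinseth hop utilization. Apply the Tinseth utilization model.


U = 1.65·0.000125^(GP/1000) · (1 − e^(−0.04·t))/4.15
bigness = 1.65·0.000125^(76/1000) = 0.8334
boil_factor = (1 − e^(−0.04·24))/4.15 = 0.1487
U = 0.8334 · 0.1487

0.1239


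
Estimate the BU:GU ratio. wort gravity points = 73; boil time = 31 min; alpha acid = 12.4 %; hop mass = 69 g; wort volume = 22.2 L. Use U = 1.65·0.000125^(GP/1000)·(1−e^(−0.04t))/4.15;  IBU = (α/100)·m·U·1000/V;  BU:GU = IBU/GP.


U = 1.65·0.000125^(73/1000)·(1−e^(−0.04·31))/4.15 = 0.1466
IBU = (12.4/100)·69·0.1466·1000/22.2 = 56.5019
BU:GU = 56.5019/73

0.7740


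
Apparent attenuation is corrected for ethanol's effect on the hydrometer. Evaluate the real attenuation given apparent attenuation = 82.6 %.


RA = AA · 0.8192
RA = 82.6 · 0.8192

67.6659 %


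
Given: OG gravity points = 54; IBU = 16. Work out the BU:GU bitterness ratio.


BU:GU = IBU / OG_points
BU:GU = 16 / 54

0.2963


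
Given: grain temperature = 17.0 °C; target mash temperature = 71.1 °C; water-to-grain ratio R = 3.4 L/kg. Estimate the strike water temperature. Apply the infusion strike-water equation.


T_strike = (0.41/R)·(T_mash − T_grain) + T_mash
T_strike = (0.41/3.4)·(71.1 − 17.0) + 71.1

77.6238 °C


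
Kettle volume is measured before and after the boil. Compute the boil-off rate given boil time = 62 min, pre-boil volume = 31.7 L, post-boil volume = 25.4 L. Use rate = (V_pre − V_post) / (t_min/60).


rate = (31.7 − 25.4) / (62/60)

6.0968 L/hr


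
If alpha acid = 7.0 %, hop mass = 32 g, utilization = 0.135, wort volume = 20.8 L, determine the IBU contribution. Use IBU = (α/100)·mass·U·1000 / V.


IBU = (7.0/100)·32·0.135·1000 / 20.8

14.5385 IBU


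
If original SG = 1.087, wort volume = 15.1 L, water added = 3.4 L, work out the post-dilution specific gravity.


SG_new = 1 + (SG_old − 1)·V_old/(V_old + V_water)
pts = (1.087 − 1)·1000·15.1/(15.1 + 3.4) = 71.0108
SG_new = 1 + 71.0108/1000

1.0710


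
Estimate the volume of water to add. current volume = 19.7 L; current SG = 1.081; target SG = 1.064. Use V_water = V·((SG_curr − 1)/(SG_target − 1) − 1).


V_water = 19.7·((1.081 − 1)/(1.064 − 1) − 1)

5.2328 L


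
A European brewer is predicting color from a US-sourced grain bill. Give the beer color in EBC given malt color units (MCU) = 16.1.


SRM = 1.4922·MCU^0.6859;  EBC = SRM·1.97
SRM = 1.4922·16.1^0.6859 = 10.0367
EBC = 10.0367·1.97

19.7722 EBC


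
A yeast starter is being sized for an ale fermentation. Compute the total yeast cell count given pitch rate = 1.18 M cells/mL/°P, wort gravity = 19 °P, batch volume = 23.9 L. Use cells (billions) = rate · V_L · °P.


cells = 1.18 · 23.9 · 19

535.8380 billion cells


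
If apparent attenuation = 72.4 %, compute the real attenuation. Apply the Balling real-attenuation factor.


RA = AA · 0.8192
RA = 72.4 · 0.8192

59.3101 %


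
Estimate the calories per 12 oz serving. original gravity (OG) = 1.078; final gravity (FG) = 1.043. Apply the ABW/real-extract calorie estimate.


ABW = (OG−FG)·131.25·0.79/FG;  °P = 259 − 259/SG (for OG→OE and FG→AE);  RE = 0.1808·OE + 0.8192·AE;  Cal = (6.9·ABW + 4·(RE−0.1))·FG·3.55
ABW = (1.078 − 1.043)·131.25·0.79/1.043 = 3.4794
OE = 259 − 259/1.078 = 18.7403 °P
AE = 259 − 259/1.043 = 10.6779 °P
RE = 0.1808·18.7403 + 0.8192·10.6779 = 12.1355 °P
Cal = (6.9·3.4794 + 4·(12.1355−0.1))·1.043·3.55

267.1474 kcal


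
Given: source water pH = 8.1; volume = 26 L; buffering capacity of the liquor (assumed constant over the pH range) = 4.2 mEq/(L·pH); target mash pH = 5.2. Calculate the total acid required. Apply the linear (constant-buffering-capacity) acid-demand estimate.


acid = buffering capacity · (pH_source − pH_target) · V
acid = 4.2 · (8.1 − 5.2) · 26

316.6800 mEq


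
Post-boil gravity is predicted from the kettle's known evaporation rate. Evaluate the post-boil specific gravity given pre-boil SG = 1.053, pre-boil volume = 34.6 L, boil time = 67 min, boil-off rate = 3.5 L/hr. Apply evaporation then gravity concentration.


V_post = V_pre − rate·(t/60);  SG_post = 1 + (SG_pre−1)·V_pre/V_post
V_post = 34.6 − 3.5·(67/60) = 30.6917
SG_post = 1 + (1.053 − 1)·34.6/30.6917

1.0597


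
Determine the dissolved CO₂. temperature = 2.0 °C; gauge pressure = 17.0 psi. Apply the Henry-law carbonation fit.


vols = (P + 14.695)·(0.01821 + 0.09011·e^(−0.04·T))
vols = (17.0 + 14.695)·(0.01821 + 0.09011·e^(−0.04·2.0))

3.2136 volumes


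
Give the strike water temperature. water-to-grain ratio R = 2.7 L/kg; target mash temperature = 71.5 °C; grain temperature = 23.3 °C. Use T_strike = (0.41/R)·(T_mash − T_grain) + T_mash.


T_strike = (0.41/2.7)·(71.5 − 23.3) + 71.5

78.8193 °C


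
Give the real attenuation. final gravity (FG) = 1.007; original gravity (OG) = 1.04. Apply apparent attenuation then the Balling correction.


AA = (OG−FG)/(OG−1)·100;  RA = AA·0.8192
AA = (1.04 − 1.007)/(1.04 − 1)·100 = 82.5000
RA = 82.5000·0.8192

67.5840 %


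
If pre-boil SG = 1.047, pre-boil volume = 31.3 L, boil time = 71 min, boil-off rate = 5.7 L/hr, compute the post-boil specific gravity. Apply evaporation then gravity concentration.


V_post = V_pre − rate·(t/60);  SG_post = 1 + (SG_pre−1)·V_pre/V_post
V_post = 31.3 − 5.7·(71/60) = 24.5550
SG_post = 1 + (1.047 − 1)·31.3/24.5550

1.0599


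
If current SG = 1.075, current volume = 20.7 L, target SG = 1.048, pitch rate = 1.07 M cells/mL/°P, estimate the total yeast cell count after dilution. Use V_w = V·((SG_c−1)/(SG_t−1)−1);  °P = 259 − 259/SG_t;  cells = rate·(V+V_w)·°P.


V_w = 20.7·((1.075−1)/(1.048−1)−1) = 11.6437
V_final = 20.7 + 11.6437 = 32.3437
°P = 259 − 259/1.048 = 11.8626
cells = 1.07·32.3437·11.8626

410.5385 billion cells


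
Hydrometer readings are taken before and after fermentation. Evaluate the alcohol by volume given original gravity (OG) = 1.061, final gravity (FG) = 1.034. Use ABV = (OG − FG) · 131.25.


ABV = (1.061 − 1.034) · 131.25

3.5437 % ABV


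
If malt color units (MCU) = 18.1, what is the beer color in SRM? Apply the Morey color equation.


SRM = 1.4922 · MCU^0.6859
SRM = 1.4922 · 18.1^0.6859

10.8760 SRM


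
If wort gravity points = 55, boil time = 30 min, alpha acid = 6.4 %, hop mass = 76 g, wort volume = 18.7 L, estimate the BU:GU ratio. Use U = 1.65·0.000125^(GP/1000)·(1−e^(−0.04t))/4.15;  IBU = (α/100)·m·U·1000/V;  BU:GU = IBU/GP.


U = 1.65·0.000125^(55/1000)·(1−e^(−0.04·30))/4.15 = 0.1695
IBU = (6.4/100)·76·0.1695·1000/18.7 = 44.0833
BU:GU = 44.0833/55

0.8015


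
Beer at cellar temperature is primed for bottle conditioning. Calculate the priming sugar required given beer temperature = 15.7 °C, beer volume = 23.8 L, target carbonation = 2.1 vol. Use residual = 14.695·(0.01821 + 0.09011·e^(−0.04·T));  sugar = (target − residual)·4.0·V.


residual = 14.695·(0.01821 + 0.09011·e^(−0.04·15.7)) = 0.9742
sugar = (2.1 − 0.9742)·4.0·23.8

107.1716 g


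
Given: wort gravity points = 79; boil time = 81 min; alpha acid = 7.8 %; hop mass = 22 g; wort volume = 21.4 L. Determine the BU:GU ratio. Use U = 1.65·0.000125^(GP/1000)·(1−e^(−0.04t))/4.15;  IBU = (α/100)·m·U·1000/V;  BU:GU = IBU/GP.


U = 1.65·0.000125^(79/1000)·(1−e^(−0.04·81))/4.15 = 0.1878
IBU = (7.8/100)·22·0.1878·1000/21.4 = 15.0607
BU:GU = 15.0607/79

0.1906


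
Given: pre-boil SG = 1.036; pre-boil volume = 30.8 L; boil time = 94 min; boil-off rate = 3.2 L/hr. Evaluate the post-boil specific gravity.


V_post = V_pre − rate·(t/60);  SG_post = 1 + (SG_pre−1)·V_pre/V_post
V_post = 30.8 − 3.2·(94/60) = 25.7867
SG_post = 1 + (1.036 − 1)·30.8/25.7867

1.0430


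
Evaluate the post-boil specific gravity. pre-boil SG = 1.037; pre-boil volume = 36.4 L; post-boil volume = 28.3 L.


SG_post = 1 + (SG_pre − 1)·V_pre/V_post
pts_pre = (1.037 − 1)·1000 = 37.0000
pts_post = 37.0000·36.4/28.3 = 47.5901
SG_post = 1 + 47.5901/1000

1.0476


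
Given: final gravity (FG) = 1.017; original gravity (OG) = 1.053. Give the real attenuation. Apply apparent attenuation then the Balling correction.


AA = (OG−FG)/(OG−1)·100;  RA = AA·0.8192
AA = (1.053 − 1.017)/(1.053 − 1)·100 = 67.9245
RA = 67.9245·0.8192

55.6438 %


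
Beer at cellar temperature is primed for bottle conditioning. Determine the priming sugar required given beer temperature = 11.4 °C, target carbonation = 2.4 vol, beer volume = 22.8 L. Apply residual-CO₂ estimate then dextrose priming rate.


residual = 14.695·(0.01821 + 0.09011·e^(−0.04·T));  sugar = (target − residual)·4.0·V
residual = 14.695·(0.01821 + 0.09011·e^(−0.04·11.4)) = 1.1069
sugar = (2.4 − 1.1069)·4.0·22.8

117.9334 g


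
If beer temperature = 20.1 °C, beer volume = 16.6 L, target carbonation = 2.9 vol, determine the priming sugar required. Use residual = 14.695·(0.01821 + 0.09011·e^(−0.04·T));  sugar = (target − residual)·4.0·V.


residual = 14.695·(0.01821 + 0.09011·e^(−0.04·20.1)) = 0.8602
sugar = (2.9 − 0.8602)·4.0·16.6

135.4422 g


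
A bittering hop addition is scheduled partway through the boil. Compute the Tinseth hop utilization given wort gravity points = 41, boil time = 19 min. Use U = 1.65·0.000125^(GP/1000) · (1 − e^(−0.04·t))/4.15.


bigness = 1.65·0.000125^(41/1000) = 1.1415
boil_factor = (1 − e^(−0.04·19))/4.15 = 0.1283
U = 1.1415 · 0.1283

0.1464


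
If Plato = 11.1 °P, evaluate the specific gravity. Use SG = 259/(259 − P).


SG = 259/(259 − 11.1)

1.0448


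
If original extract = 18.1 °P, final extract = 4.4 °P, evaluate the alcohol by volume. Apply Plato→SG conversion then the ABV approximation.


SG = 259/(259 − P);  ABV = (OG − FG)·131.25
OG = 259/(259 − 18.1) = 1.0751
FG = 259/(259 − 4.4) = 1.0173
ABV = (1.0751 − 1.0173)·131.25

7.5932 % ABV


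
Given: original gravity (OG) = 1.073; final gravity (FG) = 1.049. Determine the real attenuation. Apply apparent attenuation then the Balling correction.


AA = (OG−FG)/(OG−1)·100;  RA = AA·0.8192
AA = (1.073 − 1.049)/(1.073 − 1)·100 = 32.8767
RA = 32.8767·0.8192

26.9326 %


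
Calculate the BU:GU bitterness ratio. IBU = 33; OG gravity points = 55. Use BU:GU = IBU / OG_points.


BU:GU = 33 / 55

0.6000


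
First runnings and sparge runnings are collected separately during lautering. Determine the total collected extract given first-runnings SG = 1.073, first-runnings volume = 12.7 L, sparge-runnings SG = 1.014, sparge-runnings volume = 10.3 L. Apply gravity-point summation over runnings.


total = Σ (SG_i − 1)·1000·V_i
first = (1.073 − 1)·1000·12.7 = 927.1000
sparge = (1.014 − 1)·1000·10.3 = 144.2000
total = 927.1000 + 144.2000

1071.3000 gravity·L


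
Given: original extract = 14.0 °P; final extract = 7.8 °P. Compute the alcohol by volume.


SG = 259/(259 − P);  ABV = (OG − FG)·131.25
OG = 259/(259 − 14.0) = 1.0571
FG = 259/(259 − 7.8) = 1.0311
ABV = (1.0571 − 1.0311)·131.25

3.4246 % ABV


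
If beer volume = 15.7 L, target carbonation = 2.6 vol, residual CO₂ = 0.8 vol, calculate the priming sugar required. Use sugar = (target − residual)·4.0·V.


sugar = (2.6 − 0.8)·4.0·15.7

113.0400 g


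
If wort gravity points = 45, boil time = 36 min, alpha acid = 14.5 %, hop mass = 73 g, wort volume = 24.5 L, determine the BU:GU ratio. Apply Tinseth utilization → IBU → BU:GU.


U = 1.65·0.000125^(GP/1000)·(1−e^(−0.04t))/4.15;  IBU = (α/100)·m·U·1000/V;  BU:GU = IBU/GP
U = 1.65·0.000125^(45/1000)·(1−e^(−0.04·36))/4.15 = 0.2025
IBU = (14.5/100)·73·0.2025·1000/24.5 = 87.4757
BU:GU = 87.4757/45

1.9439


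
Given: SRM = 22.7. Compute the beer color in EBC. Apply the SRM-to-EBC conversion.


EBC = SRM · 1.97
EBC = 22.7 · 1.97

44.7190 EBC


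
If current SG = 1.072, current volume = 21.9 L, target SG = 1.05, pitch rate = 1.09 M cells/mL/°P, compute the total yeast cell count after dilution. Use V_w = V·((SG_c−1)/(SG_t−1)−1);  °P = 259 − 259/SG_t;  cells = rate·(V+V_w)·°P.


V_w = 21.9·((1.072−1)/(1.05−1)−1) = 9.6360
V_final = 21.9 + 9.6360 = 31.5360
°P = 259 − 259/1.05 = 12.3333
cells = 1.09·31.5360·12.3333

423.9490 billion cells


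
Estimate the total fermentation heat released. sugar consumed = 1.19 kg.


Q = m_sugar · 590 kJ/kg
Q = 1.19 · 590

702.1000 kJ


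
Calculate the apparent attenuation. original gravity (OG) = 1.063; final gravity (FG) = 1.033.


AA = (OG − FG)/(OG − 1) · 100
AA = (1.063 − 1.033)/(1.063 − 1) · 100

47.6190 %


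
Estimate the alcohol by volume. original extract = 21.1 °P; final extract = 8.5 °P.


SG = 259/(259 − P);  ABV = (OG − FG)·131.25
OG = 259/(259 − 21.1) = 1.0887
FG = 259/(259 − 8.5) = 1.0339
ABV = (1.0887 − 1.0339)·131.25

7.1873 % ABV


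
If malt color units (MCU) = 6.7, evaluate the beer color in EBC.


SRM = 1.4922·MCU^0.6859;  EBC = SRM·1.97
SRM = 1.4922·6.7^0.6859 = 5.5009
EBC = 5.5009·1.97

10.8367 EBC


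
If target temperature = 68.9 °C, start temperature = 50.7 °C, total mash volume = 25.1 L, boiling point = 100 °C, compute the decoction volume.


V_dec = V_total·(T_target − T_start)/(T_boil − T_start)
V_dec = 25.1·(68.9 − 50.7)/(100 − 50.7)

9.2661 L


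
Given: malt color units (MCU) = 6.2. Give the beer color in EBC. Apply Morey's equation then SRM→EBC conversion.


SRM = 1.4922·MCU^0.6859;  EBC = SRM·1.97
SRM = 1.4922·6.2^0.6859 = 5.2159
EBC = 5.2159·1.97

10.2753 EBC


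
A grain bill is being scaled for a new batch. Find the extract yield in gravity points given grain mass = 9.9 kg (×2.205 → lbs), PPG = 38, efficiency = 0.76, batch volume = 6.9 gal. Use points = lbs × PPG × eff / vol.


lbs = 9.9 × 2.205 = 21.8295
points = 21.8295 × 38 × 0.76 / 6.9

91.3675 points
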